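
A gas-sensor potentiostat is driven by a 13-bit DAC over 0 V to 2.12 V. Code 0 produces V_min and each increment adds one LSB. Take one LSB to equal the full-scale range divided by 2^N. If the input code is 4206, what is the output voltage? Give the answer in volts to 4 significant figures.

V_FS = 2.12 V. LSB = 2.12 V / 2^13.
V_out = V_min + code × LSB = 0 V + 4206 × 2.12 V / 8192
      = 0 V + 1.08847 V = 1.08847 V.

1.088 V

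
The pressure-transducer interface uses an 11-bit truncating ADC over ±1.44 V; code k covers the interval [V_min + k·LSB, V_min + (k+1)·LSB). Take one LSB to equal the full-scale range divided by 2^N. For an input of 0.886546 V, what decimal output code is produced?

1654

Range = 1.44 − (-1.44) = 2.88 V. LSB = 2.88 V / 2^11 ≈ 1.406 mV.
V_in − V_min = 0.886546 − (-1.44) = 2.326546 V.
Divide by LSB: 2.326546 × 2048/2.88 = 1654.4327.
Truncating gives code 1654.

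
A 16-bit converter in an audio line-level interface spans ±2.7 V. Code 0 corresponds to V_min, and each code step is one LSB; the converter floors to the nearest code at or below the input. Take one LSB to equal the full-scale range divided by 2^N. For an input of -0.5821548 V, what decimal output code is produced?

Full-scale range = 2.7 V − (-2.7 V) = 5.4 V. LSB = 5.4 V / 2^16 ≈ 82.40 µV.
(V_in − V_min) × 2^16/range = (-0.5821548 − (-2.7)) × 65536/5.4 = 25702.797.
Floor → code = 25702.

25702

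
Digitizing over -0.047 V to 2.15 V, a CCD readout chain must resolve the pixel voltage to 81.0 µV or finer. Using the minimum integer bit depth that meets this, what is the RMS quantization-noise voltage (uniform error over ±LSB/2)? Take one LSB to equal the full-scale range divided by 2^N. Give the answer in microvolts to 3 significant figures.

19.4 µV

Full-scale range = 2.15 V − (-0.047 V) = 2.197 V.
Levels needed ≥ 2.197/81.0 µV = 27120. 2^15 = 32768 suffices, so N_min = 15.
One LSB is 2.197 V / 32768 = 67.047 µV.
σ_q = LSB/√12 = 67.047 µV/3.4641 = 19.4 µV.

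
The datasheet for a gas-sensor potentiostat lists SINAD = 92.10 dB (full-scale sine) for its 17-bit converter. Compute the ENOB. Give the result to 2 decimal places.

ENOB = (SINAD − 1.76) / 6.02 = (92.10 − 1.76) / 6.02 = 90.34 / 6.02 = 15.0066.

15.01 bits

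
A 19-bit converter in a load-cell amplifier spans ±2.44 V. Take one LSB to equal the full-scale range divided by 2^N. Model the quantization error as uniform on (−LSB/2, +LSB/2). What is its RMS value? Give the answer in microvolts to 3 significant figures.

2.69 µV

Range = 2.44 − (-2.44) = 4.88 V.
LSB = 4.88 V / 2^19 = 9.3079 µV.
V_rms = LSB/√12 = 9.3079 µV / √12 = 2.69 µV.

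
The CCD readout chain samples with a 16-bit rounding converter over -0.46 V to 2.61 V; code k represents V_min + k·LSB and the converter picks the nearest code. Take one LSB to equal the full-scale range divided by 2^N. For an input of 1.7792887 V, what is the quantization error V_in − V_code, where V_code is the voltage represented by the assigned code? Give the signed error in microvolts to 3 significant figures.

−18.1 µV

Full-scale range = 2.61 V − (-0.46 V) = 3.07 V. LSB = 3.07 V / 2^16 ≈ 46.84 µV.
(1.7792887 − (-0.46)) / LSB = 2.2392887 × 65536/3.07 = 47802.6138. Nearest integer: k = 47803.
Reconstructed level: -0.46 + 47803 × 3.07/65536 V = 1.7793067932 V.
Error = V_in − V_code = 1.7792887 − (1.7793067932) = −18.1 µV.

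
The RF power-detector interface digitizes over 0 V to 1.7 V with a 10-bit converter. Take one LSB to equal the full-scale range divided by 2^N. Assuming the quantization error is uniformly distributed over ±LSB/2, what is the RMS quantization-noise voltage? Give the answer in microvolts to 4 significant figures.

Full-scale range = 1.7 V.
LSB = 1.7 V / 2^10 = 1.66016 mV.
V_rms = LSB/√12 = 1.66016 mV / √12 = 479.2 µV.

479.2 µV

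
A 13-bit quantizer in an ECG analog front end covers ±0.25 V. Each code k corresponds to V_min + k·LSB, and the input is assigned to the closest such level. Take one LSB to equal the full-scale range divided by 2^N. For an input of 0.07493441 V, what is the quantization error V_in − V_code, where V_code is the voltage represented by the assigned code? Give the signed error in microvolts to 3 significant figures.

−16.8 µV

Span: 0.25 V − (-0.25 V) = 0.5 V. LSB = 0.5 V / 2^13 ≈ 61.04 µV.
(0.07493441 − (-0.25)) / LSB = 0.32493441 × 8192/0.5 = 5323.7254. Nearest integer: k = 5324.
V_code = V_min + k × range/2^13 = -0.25 + 5324 × 0.5/8192 = 0.07495117188 V.
V_in − V_code = 0.07493441 − (0.07495117188) = −16.8 µV.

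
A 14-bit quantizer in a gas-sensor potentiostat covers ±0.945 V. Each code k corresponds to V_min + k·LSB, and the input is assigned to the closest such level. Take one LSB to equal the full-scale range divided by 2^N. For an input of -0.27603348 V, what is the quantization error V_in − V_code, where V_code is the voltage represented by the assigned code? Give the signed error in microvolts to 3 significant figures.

+14.5 µV

Span: 0.945 V − (-0.945 V) = 1.89 V. LSB = 1.89 V / 2^14 ≈ 115.4 µV.
(-0.27603348 − (-0.945)) / LSB = 0.66896652 × 16384/1.89 = 5799.1256. Nearest integer: k = 5799.
V_code = V_min + k × range/2^14 = -0.945 + 5799 × 1.89/16384 = -0.27604797363 V.
Error = V_in − V_code = -0.27603348 − (-0.27604797363) = +14.5 µV.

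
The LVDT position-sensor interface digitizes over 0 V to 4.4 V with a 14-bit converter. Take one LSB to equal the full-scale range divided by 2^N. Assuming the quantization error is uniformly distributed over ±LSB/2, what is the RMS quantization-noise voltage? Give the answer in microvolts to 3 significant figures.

Range is 4.4 V.
One LSB is 4.4 V / 16384 = 268.55 µV.
V_rms = LSB/√12 = 268.55 µV / √12 = 77.5 µV.

77.5 µV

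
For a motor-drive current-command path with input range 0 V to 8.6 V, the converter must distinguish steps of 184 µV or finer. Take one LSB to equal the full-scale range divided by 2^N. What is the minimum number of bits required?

16 bits

V_FS = 8.6 V.
8.6 V / 184 µV = 46740. Since 2^15 = 32768 and 2^16 = 65536, N = 16.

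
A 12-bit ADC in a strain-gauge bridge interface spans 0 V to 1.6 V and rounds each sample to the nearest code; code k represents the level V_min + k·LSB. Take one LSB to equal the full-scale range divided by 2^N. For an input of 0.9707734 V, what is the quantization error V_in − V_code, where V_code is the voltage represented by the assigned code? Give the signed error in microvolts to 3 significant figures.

+70.3 µV

Span = 1.6 V. LSB = 1.6 V / 2^12 ≈ 390.6 µV.
(V_in − V_min)/LSB = (0.9707734 − (0)) × 4096/1.6 = 2485.1799 → nearest code k = 2485.
V_code = V_min + k × range/2^12 = 0 + 2485 × 1.6/4096 = 0.9707031250 V.
e = 0.9707734 − (0.9707031250) = +70.3 µV.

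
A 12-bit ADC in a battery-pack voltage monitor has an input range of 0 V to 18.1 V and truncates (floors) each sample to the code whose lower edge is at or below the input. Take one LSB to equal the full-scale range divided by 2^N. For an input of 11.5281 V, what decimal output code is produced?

2608

Range is 18.1 V. LSB = 18.1 V / 2^12 ≈ 4.419 mV.
V_in − V_min = 11.5281 − (0) = 11.5281 V.
Divide by LSB: 11.5281 × 4096/18.1 = 2608.7899.
Truncating gives code 2608.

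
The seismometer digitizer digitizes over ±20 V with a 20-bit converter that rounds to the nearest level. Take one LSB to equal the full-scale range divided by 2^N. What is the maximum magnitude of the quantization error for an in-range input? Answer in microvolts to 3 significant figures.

19.1 µV

Span: 20 V − (-20 V) = 40 V.
One LSB is 40 V / 1048576 = 38.147 µV.
Worst-case error for round-to-nearest is half an LSB: 19.1 µV.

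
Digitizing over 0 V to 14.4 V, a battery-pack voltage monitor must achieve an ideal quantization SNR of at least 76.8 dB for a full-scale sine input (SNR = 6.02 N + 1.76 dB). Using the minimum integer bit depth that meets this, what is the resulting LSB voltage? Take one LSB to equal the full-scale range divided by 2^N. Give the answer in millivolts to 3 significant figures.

1.76 mV

V_FS = 14.4 V.
Required N = ⌈(76.8 − 1.76)/6.02⌉ = ⌈12.465⌉ = 13.
Step size = 14.4/8192 V = 1.76 mV.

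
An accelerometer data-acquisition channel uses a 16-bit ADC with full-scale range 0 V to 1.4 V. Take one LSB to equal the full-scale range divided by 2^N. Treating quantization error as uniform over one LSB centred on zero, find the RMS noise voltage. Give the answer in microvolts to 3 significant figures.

6.17 µV

Span = 1.4 V.
One LSB is 1.4 V / 65536 = 21.362 µV.
σ_q = LSB/√12 = 21.362 µV/3.4641 = 6.17 µV.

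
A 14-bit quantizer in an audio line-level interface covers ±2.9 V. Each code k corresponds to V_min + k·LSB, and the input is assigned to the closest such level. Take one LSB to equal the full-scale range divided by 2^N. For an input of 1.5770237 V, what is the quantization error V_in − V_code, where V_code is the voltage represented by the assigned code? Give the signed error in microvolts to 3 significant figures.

−63.7 µV

Span: 2.9 V − (-2.9 V) = 5.8 V. LSB = 5.8 V / 2^14 ≈ 354.0 µV.
Position in LSBs: (1.5770237 − (-2.9)) × 16384/5.8 = 12646.8201; rounding gives k = 12647.
V_code = V_min + k × range/2^14 = -2.9 + 12647 × 5.8/16384 = 1.5770874023 V.
Error = V_in − V_code = 1.5770237 − (1.5770874023) = −63.7 µV.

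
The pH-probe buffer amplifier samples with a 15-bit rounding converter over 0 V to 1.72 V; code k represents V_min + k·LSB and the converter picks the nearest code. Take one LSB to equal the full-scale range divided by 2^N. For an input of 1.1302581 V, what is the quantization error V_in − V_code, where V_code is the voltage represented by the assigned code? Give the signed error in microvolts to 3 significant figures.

−14.1 µV

V_FS = 1.72 V. LSB = 1.72 V / 2^15 ≈ 52.49 µV.
(V_in − V_min)/LSB = (1.1302581 − (0)) × 32768/1.72 = 21532.7311 → nearest code k = 21533.
V_code = 0 + (21533/32768) × 1.72 = 1.1302722168 V.
V_in − V_code = 1.1302581 − (1.1302722168) = −14.1 µV.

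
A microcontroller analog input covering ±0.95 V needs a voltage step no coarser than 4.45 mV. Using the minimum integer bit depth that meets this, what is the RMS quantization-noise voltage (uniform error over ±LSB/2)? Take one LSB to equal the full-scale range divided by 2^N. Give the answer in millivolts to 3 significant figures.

1.07 mV

The full-scale span is 0.95 − (-0.95) = 1.9 V.
Need 2^N ≥ 1.9 V / 4.45 mV = 427.0 → N_min = 9.
LSB = 1.9 V ÷ 2^9 = 1.9/512 V = 3.7109 mV.
σ_q = LSB/√12 = 3.7109 mV/3.4641 = 1.07 mV.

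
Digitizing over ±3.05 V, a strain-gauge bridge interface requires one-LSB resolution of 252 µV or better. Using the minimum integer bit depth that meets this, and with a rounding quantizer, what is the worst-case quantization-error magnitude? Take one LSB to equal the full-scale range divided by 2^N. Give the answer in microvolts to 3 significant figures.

Span: 3.05 V − (-3.05 V) = 6.1 V.
6.1 V / 252 µV = 24210. Since 2^14 = 16384 and 2^15 = 32768, N = 15.
One LSB is 6.1 V / 32768 = 186.16 µV.
|e|_max = LSB/2 = 93.1 µV.

93.1 µV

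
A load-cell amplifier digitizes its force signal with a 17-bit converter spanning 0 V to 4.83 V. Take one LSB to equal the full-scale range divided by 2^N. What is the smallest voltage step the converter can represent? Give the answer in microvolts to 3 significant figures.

36.8 µV

Full-scale range = 4.83 V.
There are 2^17 = 131072 steps.
LSB = 4.83 V ÷ 2^17 = 4.83/131072 V = 36.8 µV.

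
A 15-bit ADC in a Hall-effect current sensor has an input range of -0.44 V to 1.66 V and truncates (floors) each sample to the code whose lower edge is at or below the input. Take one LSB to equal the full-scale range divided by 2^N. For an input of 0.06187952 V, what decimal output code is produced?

7831

The full-scale span is 1.66 − (-0.44) = 2.1 V. LSB = 2.1 V / 2^15 ≈ 64.09 µV.
V_in − V_min = 0.06187952 − (-0.44) = 0.50187952 V.
Divide by LSB: 0.50187952 × 32768/2.1 = 7831.2324.
Truncating gives code 7831.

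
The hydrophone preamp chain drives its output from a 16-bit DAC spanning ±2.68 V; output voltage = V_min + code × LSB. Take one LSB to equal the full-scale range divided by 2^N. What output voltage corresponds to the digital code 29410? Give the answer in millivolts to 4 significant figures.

Span: 2.68 V − (-2.68 V) = 5.36 V. LSB = 5.36 V / 2^16.
V_out = -2.68 + 29410 × (5.36/65536) V
      = -2.68 V + 2.40536 V = -0.274641 V.

-274.6 mV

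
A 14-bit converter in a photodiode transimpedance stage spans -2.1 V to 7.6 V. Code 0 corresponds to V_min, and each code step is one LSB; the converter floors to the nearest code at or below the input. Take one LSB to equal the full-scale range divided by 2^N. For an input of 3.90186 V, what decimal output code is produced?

Span: 7.6 V − (-2.1 V) = 9.7 V. LSB = 9.7 V / 2^14 ≈ 0.5920 mV.
V_in − V_min = 3.90186 − (-2.1) = 6.00186 V.
Divide by LSB: 6.00186 × 16384/9.7 = 10137.5747.
Truncating gives code 10137.

10137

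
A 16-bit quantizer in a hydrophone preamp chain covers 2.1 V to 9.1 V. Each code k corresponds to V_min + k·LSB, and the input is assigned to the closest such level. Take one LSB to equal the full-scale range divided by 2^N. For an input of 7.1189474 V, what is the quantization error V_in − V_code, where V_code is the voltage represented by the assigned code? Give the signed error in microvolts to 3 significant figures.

−19.3 µV

Span: 9.1 V − (2.1 V) = 7 V. LSB = 7 V / 2^16 ≈ 106.8 µV.
(V_in − V_min)/LSB = (7.1189474 − (2.1)) × 65536/7 = 46988.8195 → nearest code k = 46989.
V_code = 2.1 + (46989/65536) × 7 = 7.1189666748 V.
e = 7.1189474 − (7.1189666748) = −19.3 µV.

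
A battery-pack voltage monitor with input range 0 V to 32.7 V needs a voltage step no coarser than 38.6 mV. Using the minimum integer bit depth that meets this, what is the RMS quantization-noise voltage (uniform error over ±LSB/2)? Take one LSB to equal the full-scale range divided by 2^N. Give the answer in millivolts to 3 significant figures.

9.22 mV

V_FS = 32.7 V.
Need 2^N ≥ 32.7 V / 38.6 mV = 847.2 → N_min = 10.
One LSB is 32.7 V / 1024 = 31.934 mV.
σ_q = LSB/√12 = 31.934 mV/3.4641 = 9.22 mV.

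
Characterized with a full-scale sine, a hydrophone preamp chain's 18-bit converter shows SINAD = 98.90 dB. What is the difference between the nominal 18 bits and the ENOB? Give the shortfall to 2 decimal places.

ENOB = (SINAD − 1.76)/6.02 = (98.90 − 1.76)/6.02 = 16.1362 bits.
Lost resolution: 18 − 16.1362 = 1.8638 bits.

1.86 bits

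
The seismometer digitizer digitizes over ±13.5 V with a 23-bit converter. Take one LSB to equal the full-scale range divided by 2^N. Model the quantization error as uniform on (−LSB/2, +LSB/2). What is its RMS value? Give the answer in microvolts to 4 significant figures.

0.9291 µV

Full-scale range = 13.5 V − (-13.5 V) = 27 V.
One LSB is 27 V / 8388608 = 3.21865 µV.
σ_q = LSB/√12 = 3.21865 µV/3.4641 = 0.9291 µV.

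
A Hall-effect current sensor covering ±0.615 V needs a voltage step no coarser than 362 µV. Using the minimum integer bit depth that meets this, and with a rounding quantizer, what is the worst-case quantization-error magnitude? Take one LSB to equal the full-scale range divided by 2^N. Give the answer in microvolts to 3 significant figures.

150 µV

Full-scale range = 0.615 V − (-0.615 V) = 1.23 V.
1.23 V / 362 µV = 3398. Since 2^11 = 2048 and 2^12 = 4096, N = 12.
LSB = 1.23 V ÷ 2^12 = 1.23/4096 V = 300.29 µV.
|e|_max = LSB/2 = 150 µV.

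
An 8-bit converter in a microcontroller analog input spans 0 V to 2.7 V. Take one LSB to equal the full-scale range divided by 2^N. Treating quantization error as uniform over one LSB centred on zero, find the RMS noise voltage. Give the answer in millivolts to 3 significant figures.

3.04 mV

Full-scale range = 2.7 V.
LSB = 2.7 V ÷ 2^8 = 2.7/256 V = 10.547 mV.
σ_q = LSB/√12 = 10.547 mV/3.4641 = 3.04 mV.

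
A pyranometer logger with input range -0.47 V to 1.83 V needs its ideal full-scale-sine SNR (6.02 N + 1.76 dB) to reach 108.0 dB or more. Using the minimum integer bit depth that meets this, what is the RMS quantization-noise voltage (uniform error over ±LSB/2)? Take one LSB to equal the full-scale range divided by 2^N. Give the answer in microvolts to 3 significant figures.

The full-scale span is 1.83 − (-0.47) = 2.3 V.
Solving 6.02 N ≥ 108.0 − 1.76: N ≥ 17.648. Round up → N = 18.
Step size = 2.3/262144 V = 8.7738 µV.
V_rms = LSB/√12 = 2.53 µV.

2.53 µV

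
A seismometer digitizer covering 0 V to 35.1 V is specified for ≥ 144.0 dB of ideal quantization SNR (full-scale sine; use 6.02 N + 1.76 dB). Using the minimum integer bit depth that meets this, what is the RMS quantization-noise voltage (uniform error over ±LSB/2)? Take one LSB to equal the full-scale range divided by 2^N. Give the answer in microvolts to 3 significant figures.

0.604 µV

V_FS = 35.1 V.
Required N = ⌈(144.0 − 1.76)/6.02⌉ = ⌈23.628⌉ = 24.
One LSB is 35.1 V / 16777216 = 2.0921 µV.
RMS noise = LSB/√12 = 0.604 µV.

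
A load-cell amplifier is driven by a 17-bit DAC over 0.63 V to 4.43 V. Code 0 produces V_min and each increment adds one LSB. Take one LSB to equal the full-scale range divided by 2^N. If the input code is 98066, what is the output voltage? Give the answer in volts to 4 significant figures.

3.473 V

Range = 4.43 − (0.63) = 3.8 V. LSB = 3.8 V / 2^17.
V_out = V_min + code × LSB = 0.63 V + 98066 × 3.8 V / 131072
      = 0.63 V + 2.84310 V = 3.47310 V.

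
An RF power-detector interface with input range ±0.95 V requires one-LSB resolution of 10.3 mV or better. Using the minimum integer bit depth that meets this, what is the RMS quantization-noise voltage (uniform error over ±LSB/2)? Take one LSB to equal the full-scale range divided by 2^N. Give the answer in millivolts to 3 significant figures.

Full-scale range = 0.95 V − (-0.95 V) = 1.9 V.
Required number of levels: 1.9/10.3 mV = 184.47; smallest N with 2^N ≥ that is 8.
Step size = 1.9/256 V = 7.4219 mV.
RMS noise = LSB/√12 = 2.14 mV.

2.14 mV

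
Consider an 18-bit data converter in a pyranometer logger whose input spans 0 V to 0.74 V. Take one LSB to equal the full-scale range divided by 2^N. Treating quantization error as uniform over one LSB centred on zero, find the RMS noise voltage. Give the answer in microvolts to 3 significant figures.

0.815 µV

Range is 0.74 V.
Step size = 0.74/262144 V = 2.8229 µV.
σ_q = LSB/√12 = 2.8229 µV/3.4641 = 0.815 µV.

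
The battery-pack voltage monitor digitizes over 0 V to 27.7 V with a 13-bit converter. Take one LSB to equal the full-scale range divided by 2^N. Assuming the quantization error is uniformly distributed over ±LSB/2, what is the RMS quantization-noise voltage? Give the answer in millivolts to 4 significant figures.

Span = 27.7 V.
LSB = 27.7 V ÷ 2^13 = 27.7/8192 V = 3.38135 mV.
σ_q = LSB/√12 = 3.38135 mV/3.4641 = 0.9761 mV.

0.9761 mV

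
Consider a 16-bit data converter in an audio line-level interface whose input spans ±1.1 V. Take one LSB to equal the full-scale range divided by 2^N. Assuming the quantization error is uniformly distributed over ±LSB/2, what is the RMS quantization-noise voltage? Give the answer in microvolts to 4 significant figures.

9.691 µV

Span: 1.1 V − (-1.1 V) = 2.2 V.
Step size = 2.2/65536 V = 33.5693 µV.
RMS of a uniform error over width LSB is LSB/√12 = 9.691 µV.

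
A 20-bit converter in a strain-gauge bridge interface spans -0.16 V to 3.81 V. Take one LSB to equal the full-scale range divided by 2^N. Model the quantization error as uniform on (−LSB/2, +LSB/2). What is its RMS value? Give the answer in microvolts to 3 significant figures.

The full-scale span is 3.81 − (-0.16) = 3.97 V.
LSB = 3.97 V / 2^20 = 3.7861 µV.
σ_q = LSB/√12 = 3.7861 µV/3.4641 = 1.09 µV.

1.09 µV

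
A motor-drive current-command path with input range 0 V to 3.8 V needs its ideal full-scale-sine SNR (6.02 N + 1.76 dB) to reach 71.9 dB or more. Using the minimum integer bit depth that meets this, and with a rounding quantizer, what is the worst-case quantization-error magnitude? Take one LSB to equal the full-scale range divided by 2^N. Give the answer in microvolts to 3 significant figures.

464 µV

Span = 3.8 V.
N ≥ (71.9 − 1.76)/6.02 = 11.651 → N_min = 12.
One LSB is 3.8 V / 4096 = 0.92773 mV.
Half an LSB is 464 µV.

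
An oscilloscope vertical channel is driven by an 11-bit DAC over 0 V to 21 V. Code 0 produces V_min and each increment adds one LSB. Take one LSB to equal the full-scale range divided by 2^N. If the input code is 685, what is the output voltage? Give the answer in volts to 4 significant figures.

Range is 21 V. LSB = 21 V / 2^11.
V_out = V_min + code × LSB = 0 V + 685 × 21 V / 2048
      = 0 + 7.02393 = 7.02393 V.

7.024 V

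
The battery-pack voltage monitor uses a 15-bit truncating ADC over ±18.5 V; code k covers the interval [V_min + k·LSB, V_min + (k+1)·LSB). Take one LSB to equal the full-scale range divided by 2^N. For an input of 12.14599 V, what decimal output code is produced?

27140

The full-scale span is 18.5 − (-18.5) = 37 V. LSB = 37 V / 2^15 ≈ 1.129 mV.
V_in − V_min = 12.14599 − (-18.5) = 30.64599 V.
Divide by LSB: 30.64599 × 32768/37 = 27140.7514.
Truncating gives code 27140.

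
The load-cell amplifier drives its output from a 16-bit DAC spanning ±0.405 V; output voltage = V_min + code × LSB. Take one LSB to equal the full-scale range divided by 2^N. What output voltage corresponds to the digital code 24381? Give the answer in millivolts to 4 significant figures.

Span: 0.405 V − (-0.405 V) = 0.81 V. LSB = 0.81 V / 2^16.
V_out = -0.405 + 24381 × (0.81/65536) V
      = -0.405 + 0.301340 = -0.103660 V.

-103.7 mV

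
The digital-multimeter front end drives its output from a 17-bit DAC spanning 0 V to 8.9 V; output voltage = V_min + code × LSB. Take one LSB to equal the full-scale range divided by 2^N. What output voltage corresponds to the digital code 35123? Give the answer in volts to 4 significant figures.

2.385 V

V_FS = 8.9 V. LSB = 8.9 V / 2^17.
V_out = V_min + code × LSB = 0 V + 35123 × 8.9 V / 131072
      = 0 V + 2.38491 V = 2.38491 V.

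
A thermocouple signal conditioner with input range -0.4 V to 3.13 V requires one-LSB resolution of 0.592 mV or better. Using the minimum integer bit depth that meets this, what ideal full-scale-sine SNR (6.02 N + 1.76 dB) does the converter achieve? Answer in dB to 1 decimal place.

80.0 dB

Range = 3.13 − (-0.4) = 3.53 V.
3.53 V / 0.592 mV = 5963. Since 2^12 = 4096 and 2^13 = 8192, N = 13.
6.02(13) + 1.76 = 80.02 dB.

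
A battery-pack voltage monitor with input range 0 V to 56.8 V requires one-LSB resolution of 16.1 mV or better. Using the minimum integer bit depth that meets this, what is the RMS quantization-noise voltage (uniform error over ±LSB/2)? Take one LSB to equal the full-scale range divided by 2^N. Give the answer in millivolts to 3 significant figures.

V_FS = 56.8 V.
Need 2^N ≥ 56.8 V / 16.1 mV = 3528 → N_min = 12.
LSB = 56.8 V / 2^12 = 13.867 mV.
σ_q = LSB/√12 = 13.867 mV/3.4641 = 4.00 mV.

4.00 mV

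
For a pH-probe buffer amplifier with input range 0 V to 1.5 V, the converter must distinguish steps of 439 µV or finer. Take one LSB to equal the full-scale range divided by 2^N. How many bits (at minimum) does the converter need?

12 bits

Span = 1.5 V.
Need 2^N ≥ 1.5 V / 439 µV = 3417 → N_min = 12.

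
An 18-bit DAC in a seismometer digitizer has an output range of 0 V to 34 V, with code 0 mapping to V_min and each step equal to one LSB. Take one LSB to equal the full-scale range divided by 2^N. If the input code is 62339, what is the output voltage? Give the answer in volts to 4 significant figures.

Span = 34 V. LSB = 34 V / 2^18.
Output = V_min + (62339/262144) × range = 0 + 0.237804 × 34 V
      = 0 V + 8.08535 V = 8.08535 V.

8.085 V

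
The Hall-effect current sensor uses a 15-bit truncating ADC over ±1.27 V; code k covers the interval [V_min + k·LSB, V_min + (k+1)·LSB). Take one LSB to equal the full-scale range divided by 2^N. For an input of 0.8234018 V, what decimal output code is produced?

27006

The full-scale span is 1.27 − (-1.27) = 2.54 V. LSB = 2.54 V / 2^15 ≈ 77.51 µV.
(V_in − V_min) × 2^15/range = (0.8234018 − (-1.27)) × 32768/2.54 = 27006.532.
Floor → code = 27006.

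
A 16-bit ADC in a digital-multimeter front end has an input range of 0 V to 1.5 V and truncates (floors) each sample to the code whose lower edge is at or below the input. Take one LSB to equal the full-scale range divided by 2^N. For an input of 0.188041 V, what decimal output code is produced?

8215

Span = 1.5 V. LSB = 1.5 V / 2^16 ≈ 22.89 µV.
code = ⌊(V_in − V_min)/LSB⌋ = ⌊(V_in − V_min) × 2^16 / range⌋
     = ⌊(0.188041 − (0)) × 65536 / 1.5⌋ = ⌊0.188041 × 65536/1.5⌋
     = ⌊8215.637⌋ = 8215.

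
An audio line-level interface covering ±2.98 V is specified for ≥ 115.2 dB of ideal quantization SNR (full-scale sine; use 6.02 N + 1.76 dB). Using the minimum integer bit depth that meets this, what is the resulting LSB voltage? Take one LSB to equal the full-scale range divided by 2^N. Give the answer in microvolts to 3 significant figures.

11.4 µV

Span: 2.98 V − (-2.98 V) = 5.96 V.
Solving 6.02 N ≥ 115.2 − 1.76: N ≥ 18.844. Round up → N = 19.
One LSB is 5.96 V / 524288 = 11.4 µV.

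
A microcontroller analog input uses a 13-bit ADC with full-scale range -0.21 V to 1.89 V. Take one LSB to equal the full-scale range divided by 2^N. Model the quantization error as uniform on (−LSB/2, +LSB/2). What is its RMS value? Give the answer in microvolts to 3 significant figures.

74.0 µV

Span: 1.89 V − (-0.21 V) = 2.1 V.
LSB = 2.1 V ÷ 2^13 = 2.1/8192 V = 256.35 µV.
For a uniform distribution on [−LSB/2, +LSB/2], V_rms = LSB/√12 = 256.35 µV/3.4641 = 74.0 µV.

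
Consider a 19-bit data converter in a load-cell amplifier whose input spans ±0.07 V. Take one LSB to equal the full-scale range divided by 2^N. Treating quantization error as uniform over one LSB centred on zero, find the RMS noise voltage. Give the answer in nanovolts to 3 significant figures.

77.1 nV

Full-scale range = 0.07 V − (-0.07 V) = 0.14 V.
LSB = 0.14 V ÷ 2^19 = 0.14/524288 V = 267.03 nV.
σ_q = LSB/√12 = 267.03 nV/3.4641 = 77.1 nV.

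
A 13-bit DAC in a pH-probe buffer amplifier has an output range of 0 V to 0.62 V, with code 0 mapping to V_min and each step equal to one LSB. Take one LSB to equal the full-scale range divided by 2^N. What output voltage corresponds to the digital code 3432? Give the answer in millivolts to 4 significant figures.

259.7 mV

Span = 0.62 V. LSB = 0.62 V / 2^13.
Output = V_min + (3432/8192) × range = 0 + 0.418945 × 0.62 V
      = 0 V + 0.259746 V = 0.259746 V.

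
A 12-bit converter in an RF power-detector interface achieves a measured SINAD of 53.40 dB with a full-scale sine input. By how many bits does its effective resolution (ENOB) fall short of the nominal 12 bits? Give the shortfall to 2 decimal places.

3.42 bits

Effective bits = (53.40 − 1.76)/6.02 = 8.5781.
12 − 8.5781 = 3.42 bits below nominal.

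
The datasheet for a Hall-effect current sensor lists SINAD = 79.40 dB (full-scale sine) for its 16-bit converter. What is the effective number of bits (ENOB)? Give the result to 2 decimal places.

12.90 bits

Inverting SNR = 6.02 N + 1.76: N_eff = (79.40 − 1.76)/6.02 = 12.8970.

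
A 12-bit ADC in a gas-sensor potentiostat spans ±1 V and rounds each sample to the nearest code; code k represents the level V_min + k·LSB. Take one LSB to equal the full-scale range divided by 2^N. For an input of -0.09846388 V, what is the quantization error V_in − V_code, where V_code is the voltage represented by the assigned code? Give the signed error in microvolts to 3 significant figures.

+169 µV

The full-scale span is 1 − (-1) = 2 V. LSB = 2 V / 2^12 ≈ 488.3 µV.
Position in LSBs: (-0.09846388 − (-1)) × 4096/2 = 1846.3460; rounding gives k = 1846.
V_code = -1 + (1846/4096) × 2 = -0.09863281250 V.
Error = V_in − V_code = -0.09846388 − (-0.09863281250) = +169 µV.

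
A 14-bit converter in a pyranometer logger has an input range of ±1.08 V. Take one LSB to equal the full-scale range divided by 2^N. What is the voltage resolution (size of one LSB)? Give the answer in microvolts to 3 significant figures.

132 µV

Full-scale range = 1.08 V − (-1.08 V) = 2.16 V.
There are 2^14 = 16384 steps.
Step size = 2.16/16384 V = 132 µV.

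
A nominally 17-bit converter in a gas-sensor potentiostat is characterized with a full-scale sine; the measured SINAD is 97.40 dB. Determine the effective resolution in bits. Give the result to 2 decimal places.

ENOB = (SINAD − 1.76) / 6.02 = (97.40 − 1.76) / 6.02 = 95.64 / 6.02 = 15.8870.

15.89 bits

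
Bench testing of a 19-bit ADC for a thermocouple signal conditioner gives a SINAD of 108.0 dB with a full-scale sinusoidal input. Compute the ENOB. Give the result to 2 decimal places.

ENOB = (108.0 − 1.76)/6.02 = 17.6478 bits.

17.65 bits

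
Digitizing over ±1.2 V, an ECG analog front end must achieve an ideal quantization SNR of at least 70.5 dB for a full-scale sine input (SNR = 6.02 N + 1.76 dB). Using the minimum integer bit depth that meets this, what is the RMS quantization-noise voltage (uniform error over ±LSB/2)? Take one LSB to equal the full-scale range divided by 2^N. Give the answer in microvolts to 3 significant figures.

The full-scale span is 1.2 − (-1.2) = 2.4 V.
6.02 N + 1.76 ≥ 70.5 gives N ≥ 11.419, so the minimum integer is 12.
LSB = 2.4 V / 2^12 = 0.58594 mV.
V_rms = LSB/√12 = 169 µV.

169 µV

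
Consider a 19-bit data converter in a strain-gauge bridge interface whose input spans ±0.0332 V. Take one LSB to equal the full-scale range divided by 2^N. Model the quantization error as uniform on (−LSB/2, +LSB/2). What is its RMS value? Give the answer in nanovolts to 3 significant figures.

36.6 nV

The full-scale span is 0.0332 − (-0.0332) = 0.0664 V.
Step size = 0.0664/524288 V = 126.65 nV.
σ_q = LSB/√12 = 126.65 nV/3.4641 = 36.6 nV.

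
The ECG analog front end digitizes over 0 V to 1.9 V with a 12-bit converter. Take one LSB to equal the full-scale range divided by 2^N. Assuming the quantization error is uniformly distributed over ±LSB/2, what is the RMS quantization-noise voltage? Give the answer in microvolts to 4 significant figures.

Span = 1.9 V.
One LSB is 1.9 V / 4096 = 463.867 µV.
σ_q = LSB/√12 = 463.867 µV/3.4641 = 133.9 µV.

133.9 µV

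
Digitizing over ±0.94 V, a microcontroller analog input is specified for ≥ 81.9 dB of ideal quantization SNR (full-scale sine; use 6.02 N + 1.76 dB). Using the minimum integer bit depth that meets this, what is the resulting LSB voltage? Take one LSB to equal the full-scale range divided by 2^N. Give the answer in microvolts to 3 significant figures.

The full-scale span is 0.94 − (-0.94) = 1.88 V.
N ≥ (81.9 − 1.76)/6.02 = 13.312 → N_min = 14.
Step size = 1.88/16384 V = 115 µV.

115 µV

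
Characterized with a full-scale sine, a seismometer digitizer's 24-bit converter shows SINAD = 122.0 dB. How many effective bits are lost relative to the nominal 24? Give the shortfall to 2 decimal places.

4.03 bits

ENOB = (SINAD − 1.76)/6.02 = (122.0 − 1.76)/6.02 = 19.9734 bits.
24 − 19.9734 = 4.03 bits below nominal.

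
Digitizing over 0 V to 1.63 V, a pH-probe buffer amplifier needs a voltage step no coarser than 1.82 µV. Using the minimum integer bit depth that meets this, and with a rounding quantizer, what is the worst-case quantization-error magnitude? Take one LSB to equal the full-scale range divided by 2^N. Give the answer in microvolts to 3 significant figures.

V_FS = 1.63 V.
Levels needed ≥ 1.63/1.82 µV = 895600. 2^20 = 1048576 suffices, so N_min = 20.
One LSB is 1.63 V / 1048576 = 1.5545 µV.
Half an LSB is 0.777 µV.

0.777 µV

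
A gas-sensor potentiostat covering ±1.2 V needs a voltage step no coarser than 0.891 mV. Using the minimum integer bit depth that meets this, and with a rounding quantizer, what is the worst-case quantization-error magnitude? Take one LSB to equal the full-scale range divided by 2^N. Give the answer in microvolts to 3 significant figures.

Span: 1.2 V − (-1.2 V) = 2.4 V.
Need 2^N ≥ 2.4 V / 0.891 mV = 2694 → N_min = 12.
LSB = 2.4 V / 2^12 = 0.58594 mV.
Half an LSB is 293 µV.

293 µV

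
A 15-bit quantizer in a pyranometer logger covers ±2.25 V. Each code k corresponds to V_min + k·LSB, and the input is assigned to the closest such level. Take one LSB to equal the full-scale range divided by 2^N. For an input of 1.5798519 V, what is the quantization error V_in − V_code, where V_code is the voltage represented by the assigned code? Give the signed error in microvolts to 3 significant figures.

+17.9 µV

Span: 2.25 V − (-2.25 V) = 4.5 V. LSB = 4.5 V / 2^15 ≈ 137.3 µV.
(V_in − V_min)/LSB = (1.5798519 − (-2.25)) × 32768/4.5 = 27888.1305 → nearest code k = 27888.
Reconstructed level: -2.25 + 27888 × 4.5/32768 V = 1.5798339844 V.
V_in − V_code = 1.5798519 − (1.5798339844) = +17.9 µV.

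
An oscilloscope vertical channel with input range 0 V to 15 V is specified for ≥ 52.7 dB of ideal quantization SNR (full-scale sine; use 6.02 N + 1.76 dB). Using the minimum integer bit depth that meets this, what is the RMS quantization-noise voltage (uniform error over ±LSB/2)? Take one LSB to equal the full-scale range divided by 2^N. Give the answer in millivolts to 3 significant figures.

8.46 mV

Span = 15 V.
Required N = ⌈(52.7 − 1.76)/6.02⌉ = ⌈8.462⌉ = 9.
One LSB is 15 V / 512 = 29.297 mV.
RMS noise = LSB/√12 = 8.46 mV.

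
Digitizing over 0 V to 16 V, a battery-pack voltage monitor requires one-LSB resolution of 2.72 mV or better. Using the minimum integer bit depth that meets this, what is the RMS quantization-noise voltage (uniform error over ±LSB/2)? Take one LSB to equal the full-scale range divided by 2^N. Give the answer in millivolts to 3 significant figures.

0.564 mV

Full-scale range = 16 V.
Levels needed ≥ 16/2.72 mV = 5882. 2^13 = 8192 suffices, so N_min = 13.
Step size = 16/8192 V = 1.9531 mV.
σ_q = LSB/√12 = 1.9531 mV/3.4641 = 0.564 mV.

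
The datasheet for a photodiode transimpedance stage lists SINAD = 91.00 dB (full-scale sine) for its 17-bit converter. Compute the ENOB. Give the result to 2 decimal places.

ENOB = (91.00 − 1.76)/6.02 = 14.8239 bits.

14.82 bits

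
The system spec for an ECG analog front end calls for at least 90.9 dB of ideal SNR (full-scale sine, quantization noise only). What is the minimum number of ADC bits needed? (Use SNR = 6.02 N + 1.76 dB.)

Solving 6.02 N ≥ 90.9 − 1.76: N ≥ 14.807. Round up → N = 15.

15 bits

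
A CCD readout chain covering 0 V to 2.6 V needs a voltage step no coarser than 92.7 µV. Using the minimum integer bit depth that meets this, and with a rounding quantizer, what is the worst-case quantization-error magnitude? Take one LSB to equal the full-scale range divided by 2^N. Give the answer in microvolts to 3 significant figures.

Range is 2.6 V.
Levels needed ≥ 2.6/92.7 µV = 28050. 2^15 = 32768 suffices, so N_min = 15.
LSB = 2.6 V / 2^15 = 79.346 µV.
|e|_max = LSB/2 = 39.7 µV.

39.7 µV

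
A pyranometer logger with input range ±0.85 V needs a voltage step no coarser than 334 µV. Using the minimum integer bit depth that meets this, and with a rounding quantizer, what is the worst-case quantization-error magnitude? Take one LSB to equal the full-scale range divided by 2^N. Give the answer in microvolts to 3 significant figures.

Span: 0.85 V − (-0.85 V) = 1.7 V.
1.7 V / 334 µV = 5090. Since 2^12 = 4096 and 2^13 = 8192, N = 13.
LSB = 1.7 V ÷ 2^13 = 1.7/8192 V = 207.52 µV.
|e|_max = LSB/2 = 104 µV.

104 µV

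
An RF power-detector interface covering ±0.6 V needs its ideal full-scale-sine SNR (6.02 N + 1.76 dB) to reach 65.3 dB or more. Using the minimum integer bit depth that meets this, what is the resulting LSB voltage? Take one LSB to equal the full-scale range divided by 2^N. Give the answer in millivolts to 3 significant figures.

Span: 0.6 V − (-0.6 V) = 1.2 V.
Required N = ⌈(65.3 − 1.76)/6.02⌉ = ⌈10.555⌉ = 11.
LSB = 1.2 V / 2^11 = 0.586 mV.

0.586 mV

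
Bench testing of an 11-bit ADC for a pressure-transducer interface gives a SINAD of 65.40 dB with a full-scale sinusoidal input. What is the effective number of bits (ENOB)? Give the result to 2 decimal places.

ENOB = (65.40 − 1.76)/6.02 = 10.5714 bits.

10.57 bits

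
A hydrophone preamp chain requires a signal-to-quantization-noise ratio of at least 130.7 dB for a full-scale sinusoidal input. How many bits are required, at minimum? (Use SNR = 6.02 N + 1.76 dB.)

22 bits

Required N = ⌈(130.7 − 1.76)/6.02⌉ = ⌈21.419⌉ = 22.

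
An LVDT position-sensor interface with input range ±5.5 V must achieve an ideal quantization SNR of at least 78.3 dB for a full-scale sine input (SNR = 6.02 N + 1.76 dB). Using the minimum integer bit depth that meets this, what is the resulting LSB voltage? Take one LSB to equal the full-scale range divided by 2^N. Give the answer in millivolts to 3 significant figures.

Range = 5.5 − (-5.5) = 11 V.
6.02 N + 1.76 ≥ 78.3 gives N ≥ 12.714, so the minimum integer is 13.
Step size = 11/8192 V = 1.34 mV.

1.34 mV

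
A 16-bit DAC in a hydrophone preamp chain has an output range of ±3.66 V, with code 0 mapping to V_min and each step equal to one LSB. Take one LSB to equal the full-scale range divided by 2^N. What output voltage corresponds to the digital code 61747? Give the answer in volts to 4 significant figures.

3.237 V

Full-scale range = 3.66 V − (-3.66 V) = 7.32 V. LSB = 7.32 V / 2^16.
Output = V_min + (61747/65536) × range = -3.66 + 0.942184 × 7.32 V
      = -3.66 + 6.89679 = 3.23679 V.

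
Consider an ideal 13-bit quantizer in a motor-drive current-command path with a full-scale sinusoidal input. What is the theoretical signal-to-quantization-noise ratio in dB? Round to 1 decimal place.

80.0 dB

SNR = 6.02·13 + 1.76 = 80.02 dB.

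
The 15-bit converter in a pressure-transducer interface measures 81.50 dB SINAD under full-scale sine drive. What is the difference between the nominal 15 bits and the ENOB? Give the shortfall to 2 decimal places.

1.75 bits

N_eff = (81.50 − 1.76)/6.02 = 13.2458 bits.
Shortfall = 15 − 13.2458 = 1.7542 bits.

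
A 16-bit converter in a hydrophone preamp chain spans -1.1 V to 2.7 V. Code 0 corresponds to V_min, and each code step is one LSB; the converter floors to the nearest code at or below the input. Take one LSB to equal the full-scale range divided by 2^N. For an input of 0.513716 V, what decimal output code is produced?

The full-scale span is 2.7 − (-1.1) = 3.8 V. LSB = 3.8 V / 2^16 ≈ 57.98 µV.
(V_in − V_min) × 2^16/range = (0.513716 − (-1.1)) × 65536/3.8 = 27830.656.
Floor → code = 27830.

27830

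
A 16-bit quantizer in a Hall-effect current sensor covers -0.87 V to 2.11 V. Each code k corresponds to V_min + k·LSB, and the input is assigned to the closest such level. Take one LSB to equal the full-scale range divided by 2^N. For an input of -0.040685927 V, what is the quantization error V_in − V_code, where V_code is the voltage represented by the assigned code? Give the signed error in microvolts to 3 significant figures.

+10.5 µV

Full-scale range = 2.11 V − (-0.87 V) = 2.98 V. LSB = 2.98 V / 2^16 ≈ 45.47 µV.
(-0.040685927 − (-0.87)) / LSB = 0.829314073 × 65536/2.98 = 18238.2306. Nearest integer: k = 18238.
V_code = V_min + k × range/2^16 = -0.87 + 18238 × 2.98/65536 = -0.040696411133 V.
V_in − V_code = -0.040685927 − (-0.040696411133) = +10.5 µV.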